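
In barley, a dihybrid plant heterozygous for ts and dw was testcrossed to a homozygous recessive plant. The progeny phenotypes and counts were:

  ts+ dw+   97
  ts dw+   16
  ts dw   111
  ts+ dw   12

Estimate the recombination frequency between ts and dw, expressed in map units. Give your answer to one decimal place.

11.9 map units

The two most frequent classes, ts+ dw+ (97) and ts dw (111), are the parental types, so the F1 was ts+ dw+ / ts dw.
The recombinant classes are ts+ dw and ts dw+: 12 + 16 = 28.
Recombination frequency = 28/236 = 0.1186 ≈ 11.9%, i.e. 11.9 map units.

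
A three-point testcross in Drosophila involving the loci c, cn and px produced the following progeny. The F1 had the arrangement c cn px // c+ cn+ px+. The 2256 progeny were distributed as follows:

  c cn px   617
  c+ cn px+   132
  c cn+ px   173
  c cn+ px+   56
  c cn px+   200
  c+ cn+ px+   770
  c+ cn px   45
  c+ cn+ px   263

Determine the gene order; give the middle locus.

c

The two rarest classes, c+ cn px and c cn+ px+, are the double crossovers. Comparing them with the parentals, only the c allele has switched, so c is the middle locus and the order is px – c – cn.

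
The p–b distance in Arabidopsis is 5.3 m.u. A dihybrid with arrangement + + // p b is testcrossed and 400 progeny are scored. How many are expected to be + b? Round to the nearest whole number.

A map distance of 5.3 m.u. corresponds to a recombination frequency of 0.053.
The F1 is + + / p b, so + b is a recombinant gamete class with expected frequency r/2 = 0.053/2 = 0.0265.
Expected number = 0.0265 × 400 = 10.60 ≈ 11.

11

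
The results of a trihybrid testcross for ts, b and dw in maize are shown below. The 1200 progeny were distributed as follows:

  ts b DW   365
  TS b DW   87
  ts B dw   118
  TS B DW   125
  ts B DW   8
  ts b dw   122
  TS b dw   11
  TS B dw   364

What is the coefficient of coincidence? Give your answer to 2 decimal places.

The two most frequent reciprocal classes, TS B dw and ts b DW, are the parental types, so the F1 was TS B dw / ts b DW.
The two rarest classes, TS b dw and ts B DW, are the double crossovers. Comparing them with the parentals, only the b allele has switched, so b is the middle locus and the order is ts – b – dw.
ts–b: (205 + 19)/1200 = 0.1867; b–dw: (247 + 19)/1200 = 0.2217.
Expected DCO frequency = 0.1867 × 0.2217 ≈ 0.04139; observed = 19/1200 ≈ 0.01583.
Coefficient of coincidence = 0.01583/0.04139 ≈ 0.38.

0.38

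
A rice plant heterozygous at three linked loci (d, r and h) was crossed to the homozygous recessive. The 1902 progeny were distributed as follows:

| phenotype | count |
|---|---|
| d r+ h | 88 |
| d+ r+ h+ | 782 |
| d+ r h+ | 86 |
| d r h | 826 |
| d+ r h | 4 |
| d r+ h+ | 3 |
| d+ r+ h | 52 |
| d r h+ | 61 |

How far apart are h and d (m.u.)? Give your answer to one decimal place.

6.3 m.u.

The two most frequent reciprocal classes, d+ r+ h+ and d r h, are the parental types, so the F1 was d+ r+ h+ / d r h.
The two rarest classes, d r+ h+ and d+ r h, are the double crossovers. Comparing them with the parentals, only the d allele has switched, so d is the middle locus and the order is r – d – h.
Crossovers in the d–h interval produce the single-crossover classes d+ r+ h and d r h+ (52 + 61 = 113) plus the double crossovers (7).
RF(d–h) = (113 + 7) / 1902 = 120/1902 = 0.0631 → 6.3 m.u.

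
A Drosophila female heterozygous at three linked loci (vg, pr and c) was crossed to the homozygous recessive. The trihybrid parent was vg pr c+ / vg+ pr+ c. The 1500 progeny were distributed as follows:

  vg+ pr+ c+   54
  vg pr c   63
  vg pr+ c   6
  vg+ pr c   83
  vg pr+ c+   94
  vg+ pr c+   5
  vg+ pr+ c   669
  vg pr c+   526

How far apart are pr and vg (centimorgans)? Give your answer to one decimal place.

The two rarest classes, vg+ pr c+ and vg pr+ c, are the double crossovers. Comparing them with the parentals, only the vg allele has switched, so vg is the middle locus and the order is pr – vg – c.
Crossovers in the pr–vg interval produce the single-crossover classes vg pr+ c+ and vg+ pr c (94 + 83 = 177) plus the double crossovers (11).
RF(pr–vg) = (177 + 11) / 1500 = 188/1500 = 0.1253 → 12.5 centimorgans.

12.5 centimorgans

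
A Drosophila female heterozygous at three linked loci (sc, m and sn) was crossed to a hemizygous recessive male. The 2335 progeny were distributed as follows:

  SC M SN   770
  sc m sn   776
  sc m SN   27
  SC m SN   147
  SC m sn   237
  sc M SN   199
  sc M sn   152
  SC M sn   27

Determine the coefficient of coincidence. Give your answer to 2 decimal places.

The two most frequent reciprocal classes, SC M SN and sc m sn, are the parental types, so the F1 was SC M SN / sc m sn.
The two rarest classes, SC M sn and sc m SN, are the double crossovers. Comparing them with the parentals, only the sn allele has switched, so sn is the middle locus and the order is m – sn – sc.
m–sn: (299 + 54)/2335 = 0.1512; sn–sc: (436 + 54)/2335 = 0.2099.
Expected DCO frequency = 0.1512 × 0.2099 ≈ 0.03174; observed = 54/2335 ≈ 0.02313.
Coefficient of coincidence = 0.02313/0.03174 ≈ 0.73.

0.73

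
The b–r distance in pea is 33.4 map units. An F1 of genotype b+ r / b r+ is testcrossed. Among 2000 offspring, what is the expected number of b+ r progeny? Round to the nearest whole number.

666

A map distance of 33.4 map units corresponds to a recombination frequency of 0.334.
The F1 is b+ r / b r+, so b+ r is a parental gamete class with expected frequency (1 − r)/2 = 0.666/2 = 0.3330.
Expected number = 0.3330 × 2000 = 666.00 ≈ 666.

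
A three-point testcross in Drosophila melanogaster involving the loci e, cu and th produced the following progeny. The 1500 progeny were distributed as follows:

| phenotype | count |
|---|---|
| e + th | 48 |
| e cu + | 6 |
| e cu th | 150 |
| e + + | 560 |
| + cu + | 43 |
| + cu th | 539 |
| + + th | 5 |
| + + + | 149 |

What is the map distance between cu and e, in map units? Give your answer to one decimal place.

The two most frequent reciprocal classes, e + + and + cu th, are the parental types, so the F1 was e + + / + cu th.
The two rarest classes, e cu + and + + th, are the double crossovers. Comparing them with the parentals, only the cu allele has switched, so cu is the middle locus and the order is th – cu – e.
Crossovers in the cu–e interval produce the single-crossover classes + + + and e cu th (149 + 150 = 299) plus the double crossovers (11).
RF(cu–e) = (299 + 11) / 1500 = 310/1500 = 0.2067 → 20.7 map units.

20.7 map units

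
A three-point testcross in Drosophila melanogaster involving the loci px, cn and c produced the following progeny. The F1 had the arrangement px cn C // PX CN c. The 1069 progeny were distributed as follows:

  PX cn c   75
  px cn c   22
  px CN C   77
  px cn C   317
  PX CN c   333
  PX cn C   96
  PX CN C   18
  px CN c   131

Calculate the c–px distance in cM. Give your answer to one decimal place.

The two rarest classes, px cn c and PX CN C, are the double crossovers. Comparing them with the parentals, only the c allele has switched, so c is the middle locus and the order is cn – c – px.
Crossovers in the c–px interval produce the single-crossover classes PX cn C and px CN c (96 + 131 = 227) plus the double crossovers (40).
RF(c–px) = (227 + 40) / 1069 = 267/1069 = 0.2498 → 25.0 cM.

25.0 cM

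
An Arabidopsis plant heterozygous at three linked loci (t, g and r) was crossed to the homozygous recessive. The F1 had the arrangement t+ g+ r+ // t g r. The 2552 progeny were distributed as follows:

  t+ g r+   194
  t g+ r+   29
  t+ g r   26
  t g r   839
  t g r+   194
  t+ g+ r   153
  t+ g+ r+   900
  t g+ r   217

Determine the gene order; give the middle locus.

The two rarest classes, t g+ r+ and t+ g r, are the double crossovers. Comparing them with the parentals, only the t allele has switched, so t is the middle locus and the order is r – t – g.

t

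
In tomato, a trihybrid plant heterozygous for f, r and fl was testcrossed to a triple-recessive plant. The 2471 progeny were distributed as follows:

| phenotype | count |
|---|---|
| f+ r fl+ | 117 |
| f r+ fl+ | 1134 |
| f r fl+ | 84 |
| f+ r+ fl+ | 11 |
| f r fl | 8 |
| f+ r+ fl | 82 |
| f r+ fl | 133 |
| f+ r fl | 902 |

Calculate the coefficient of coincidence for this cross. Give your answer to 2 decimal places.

0.94

The two most frequent reciprocal classes, f+ r fl and f r+ fl+, are the parental types, so the F1 was f+ r fl / f r+ fl+.
The two rarest classes, f r fl and f+ r+ fl+, are the double crossovers. Comparing them with the parentals, only the f allele has switched, so f is the middle locus and the order is fl – f – r.
fl–f: (250 + 19)/2471 = 0.1089; f–r: (166 + 19)/2471 = 0.0749.
Expected DCO frequency = 0.1089 × 0.0749 ≈ 0.00816; observed = 19/2471 ≈ 0.00769.
Coefficient of coincidence = 0.00769/0.00816 ≈ 0.94.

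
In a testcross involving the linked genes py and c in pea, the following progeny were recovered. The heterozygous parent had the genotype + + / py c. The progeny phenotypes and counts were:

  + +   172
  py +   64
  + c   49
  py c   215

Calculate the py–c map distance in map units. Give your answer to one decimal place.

22.6 map units

The recombinant classes are + c and py +: 49 + 64 = 113.
Recombination frequency = 113/500 = 0.2260 ≈ 22.6%, i.e. 22.6 map units.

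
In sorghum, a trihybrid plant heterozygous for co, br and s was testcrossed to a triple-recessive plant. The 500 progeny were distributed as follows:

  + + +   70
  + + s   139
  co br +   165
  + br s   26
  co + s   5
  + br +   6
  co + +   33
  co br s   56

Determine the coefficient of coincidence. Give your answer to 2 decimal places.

0.57

The two most frequent reciprocal classes, + + s and co br +, are the parental types, so the F1 was + + s / co br +.
The two rarest classes, co + s and + br +, are the double crossovers. Comparing them with the parentals, only the co allele has switched, so co is the middle locus and the order is br – co – s.
br–co: (59 + 11)/500 = 0.1400; co–s: (126 + 11)/500 = 0.2740.
Expected DCO frequency = 0.1400 × 0.2740 ≈ 0.03836; observed = 11/500 ≈ 0.02200.
Coefficient of coincidence = 0.02200/0.03836 ≈ 0.57.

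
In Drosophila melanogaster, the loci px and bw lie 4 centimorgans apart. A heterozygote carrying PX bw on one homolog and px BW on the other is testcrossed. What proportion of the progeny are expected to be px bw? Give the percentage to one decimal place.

2.0%

A map distance of 4 centimorgans corresponds to a recombination frequency of 0.040.
The F1 is PX bw / px BW, so px bw is a recombinant gamete class with expected frequency r/2 = 0.040/2 = 0.0200.
That is 0.0200 = 2.0% of the progeny.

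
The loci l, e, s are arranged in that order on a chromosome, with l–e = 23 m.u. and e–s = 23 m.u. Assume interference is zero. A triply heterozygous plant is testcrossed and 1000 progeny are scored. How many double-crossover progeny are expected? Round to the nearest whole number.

53

Map distances give recombination frequencies of 0.230 and 0.230 for the two intervals.
With no interference, expected double-crossover frequency = 0.230 × 0.230 = 0.05290.
Expected number = 0.05290 × 1000 = 52.90 ≈ 53.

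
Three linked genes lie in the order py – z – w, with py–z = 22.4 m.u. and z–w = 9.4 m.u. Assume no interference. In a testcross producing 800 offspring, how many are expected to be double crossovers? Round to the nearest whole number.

Map distances give recombination frequencies of 0.224 and 0.094 for the two intervals.
With no interference, expected double-crossover frequency = 0.224 × 0.094 = 0.02106.
Expected number = 0.02106 × 800 = 16.84 ≈ 17.

17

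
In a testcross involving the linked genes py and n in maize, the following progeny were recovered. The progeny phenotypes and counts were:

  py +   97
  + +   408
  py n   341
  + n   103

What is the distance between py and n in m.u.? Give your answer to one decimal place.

21.1 m.u.

The two most frequent classes, + + (408) and py n (341), are the parental types, so the F1 was + + / py n.
The recombinant classes are + n and py +: 103 + 97 = 200.
Recombination frequency = 200/949 = 0.2107 ≈ 21.1%, i.e. 21.1 m.u.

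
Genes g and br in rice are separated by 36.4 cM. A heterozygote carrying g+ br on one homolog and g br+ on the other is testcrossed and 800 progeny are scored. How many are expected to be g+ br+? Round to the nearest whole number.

146

A map distance of 36.4 cM corresponds to a recombination frequency of 0.364.
The F1 is g+ br / g br+, so g+ br+ is a recombinant gamete class with expected frequency r/2 = 0.364/2 = 0.1820.
Expected number = 0.1820 × 800 = 145.60 ≈ 146.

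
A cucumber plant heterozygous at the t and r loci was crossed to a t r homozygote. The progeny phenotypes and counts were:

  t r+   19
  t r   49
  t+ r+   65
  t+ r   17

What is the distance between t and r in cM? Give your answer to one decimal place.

24.0 cM

The two most frequent classes, t+ r+ (65) and t r (49), are the parental types, so the F1 was t+ r+ / t r.
The recombinant classes are t+ r and t r+: 17 + 19 = 36.
Recombination frequency = 36/150 = 0.2400 ≈ 24.0%, i.e. 24.0 cM.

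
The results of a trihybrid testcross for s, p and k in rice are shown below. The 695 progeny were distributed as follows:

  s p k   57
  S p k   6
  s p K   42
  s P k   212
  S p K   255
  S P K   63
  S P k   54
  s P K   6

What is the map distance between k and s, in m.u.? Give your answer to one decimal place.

15.5 m.u.

The two most frequent reciprocal classes, S p K and s P k, are the parental types, so the F1 was S p K / s P k.
The two rarest classes, S p k and s P K, are the double crossovers. Comparing them with the parentals, only the k allele has switched, so k is the middle locus and the order is p – k – s.
Crossovers in the k–s interval produce the single-crossover classes s p K and S P k (42 + 54 = 96) plus the double crossovers (12).
RF(k–s) = (96 + 12) / 695 = 108/695 = 0.1554 → 15.5 m.u.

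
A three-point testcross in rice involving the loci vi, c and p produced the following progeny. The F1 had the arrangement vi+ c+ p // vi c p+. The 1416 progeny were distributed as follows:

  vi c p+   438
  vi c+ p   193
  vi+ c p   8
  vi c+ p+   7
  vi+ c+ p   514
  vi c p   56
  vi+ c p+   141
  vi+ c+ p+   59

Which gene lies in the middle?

The two rarest classes, vi+ c p and vi c+ p+, are the double crossovers. Comparing them with the parentals, only the c allele has switched, so c is the middle locus and the order is p – c – vi.

c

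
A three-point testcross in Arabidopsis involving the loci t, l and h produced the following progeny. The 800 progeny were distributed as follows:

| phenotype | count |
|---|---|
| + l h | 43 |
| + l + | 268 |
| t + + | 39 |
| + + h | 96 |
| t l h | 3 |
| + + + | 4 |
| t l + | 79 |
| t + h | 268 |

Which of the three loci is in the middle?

The two most frequent reciprocal classes, + l + and t + h, are the parental types, so the F1 was + l + / t + h.
The two rarest classes, + + + and t l h, are the double crossovers. Comparing them with the parentals, only the l allele has switched, so l is the middle locus and the order is t – l – h.

l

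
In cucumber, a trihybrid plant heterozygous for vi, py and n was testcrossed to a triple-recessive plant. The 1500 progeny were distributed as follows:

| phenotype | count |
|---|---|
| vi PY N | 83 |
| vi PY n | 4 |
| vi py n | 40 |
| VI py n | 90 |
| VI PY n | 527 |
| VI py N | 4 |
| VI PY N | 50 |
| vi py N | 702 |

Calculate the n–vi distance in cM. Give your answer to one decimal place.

6.5 cM

The two most frequent reciprocal classes, VI PY n and vi py N, are the parental types, so the F1 was VI PY n / vi py N.
The two rarest classes, vi PY n and VI py N, are the double crossovers. Comparing them with the parentals, only the vi allele has switched, so vi is the middle locus and the order is n – vi – py.
Crossovers in the n–vi interval produce the single-crossover classes VI PY N and vi py n (50 + 40 = 90) plus the double crossovers (8).
RF(n–vi) = (90 + 8) / 1500 = 98/1500 = 0.0653 → 6.5 cM.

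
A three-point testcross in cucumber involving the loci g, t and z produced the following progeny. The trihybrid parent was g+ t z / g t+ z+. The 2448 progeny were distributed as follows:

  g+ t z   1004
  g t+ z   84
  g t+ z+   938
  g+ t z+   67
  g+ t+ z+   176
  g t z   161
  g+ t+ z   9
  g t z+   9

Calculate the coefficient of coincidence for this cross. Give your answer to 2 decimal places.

0.73

The two rarest classes, g+ t+ z and g t z+, are the double crossovers. Comparing them with the parentals, only the t allele has switched, so t is the middle locus and the order is z – t – g.
z–t: (151 + 18)/2448 = 0.0690; t–g: (337 + 18)/2448 = 0.1450.
Expected DCO frequency = 0.0690 × 0.1450 ≈ 0.01001; observed = 18/2448 ≈ 0.00735.
Coefficient of coincidence = 0.00735/0.01001 ≈ 0.73.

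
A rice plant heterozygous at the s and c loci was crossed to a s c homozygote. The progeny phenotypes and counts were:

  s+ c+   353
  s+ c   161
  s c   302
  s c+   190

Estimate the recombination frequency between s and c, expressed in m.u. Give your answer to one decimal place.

The two most frequent classes, s+ c+ (353) and s c (302), are the parental types, so the F1 was s+ c+ / s c.
The recombinant classes are s+ c and s c+: 161 + 190 = 351.
Recombination frequency = 351/1006 = 0.3489 ≈ 34.9%, i.e. 34.9 m.u.

34.9 m.u.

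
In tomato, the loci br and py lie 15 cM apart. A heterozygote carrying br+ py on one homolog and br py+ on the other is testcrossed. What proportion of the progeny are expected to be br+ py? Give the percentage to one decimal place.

42.5%

A map distance of 15 cM corresponds to a recombination frequency of 0.150.
The F1 is br+ py / br py+, so br+ py is a parental gamete class with expected frequency (1 − r)/2 = 0.850/2 = 0.4250.
That is 0.4250 = 42.5% of the progeny.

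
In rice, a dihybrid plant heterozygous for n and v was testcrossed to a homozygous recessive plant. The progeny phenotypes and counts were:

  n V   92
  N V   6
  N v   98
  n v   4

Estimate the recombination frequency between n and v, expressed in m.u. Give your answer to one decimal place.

5.0 m.u.

The two most frequent classes, N v (98) and n V (92), are the parental types, so the F1 was N v / n V.
The recombinant classes are N V and n v: 6 + 4 = 10.
Recombination frequency = 10/200 = 0.0500 ≈ 5.0%, i.e. 5.0 m.u.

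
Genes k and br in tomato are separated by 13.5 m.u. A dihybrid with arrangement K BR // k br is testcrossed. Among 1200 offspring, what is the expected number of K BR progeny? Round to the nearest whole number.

519

A map distance of 13.5 m.u. corresponds to a recombination frequency of 0.135.
The F1 is K BR / k br, so K BR is a parental gamete class with expected frequency (1 − r)/2 = 0.865/2 = 0.4325.
Expected number = 0.4325 × 1200 = 519.00 ≈ 519.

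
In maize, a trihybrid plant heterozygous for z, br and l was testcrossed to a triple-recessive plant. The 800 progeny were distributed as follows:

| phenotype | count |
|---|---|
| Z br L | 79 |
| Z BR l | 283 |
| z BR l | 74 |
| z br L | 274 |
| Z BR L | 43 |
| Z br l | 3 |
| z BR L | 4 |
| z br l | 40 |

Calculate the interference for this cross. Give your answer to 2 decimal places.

0.61

The two most frequent reciprocal classes, z br L and Z BR l, are the parental types, so the F1 was z br L / Z BR l.
The two rarest classes, z BR L and Z br l, are the double crossovers. Comparing them with the parentals, only the br allele has switched, so br is the middle locus and the order is l – br – z.
l–br: (83 + 7)/800 = 0.1125; br–z: (153 + 7)/800 = 0.2000.
Expected DCO frequency = 0.1125 × 0.2000 ≈ 0.02250; observed = 7/800 ≈ 0.00875.
Coefficient of coincidence = 0.00875/0.02250 ≈ 0.39; interference = 1 − 0.39 = 0.61.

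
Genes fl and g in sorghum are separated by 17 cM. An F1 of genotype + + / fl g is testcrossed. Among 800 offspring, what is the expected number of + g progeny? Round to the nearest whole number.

A map distance of 17 cM corresponds to a recombination frequency of 0.170.
The F1 is + + / fl g, so + g is a recombinant gamete class with expected frequency r/2 = 0.170/2 = 0.0850.
Expected number = 0.0850 × 800 = 68.00 ≈ 68.

68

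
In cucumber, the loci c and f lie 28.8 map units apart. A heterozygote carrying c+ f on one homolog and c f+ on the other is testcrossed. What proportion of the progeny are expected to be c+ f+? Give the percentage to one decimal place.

14.4%

A map distance of 28.8 map units corresponds to a recombination frequency of 0.288.
The F1 is c+ f / c f+, so c+ f+ is a recombinant gamete class with expected frequency r/2 = 0.288/2 = 0.1440.
That is 0.1440 = 14.4% of the progeny.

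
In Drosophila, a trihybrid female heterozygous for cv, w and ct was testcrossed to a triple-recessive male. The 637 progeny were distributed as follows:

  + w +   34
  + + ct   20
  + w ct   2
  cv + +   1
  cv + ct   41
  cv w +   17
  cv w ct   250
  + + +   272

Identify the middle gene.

The two most frequent reciprocal classes, cv w ct and + + +, are the parental types, so the F1 was cv w ct / + + +.
The two rarest classes, + w ct and cv + +, are the double crossovers. Comparing them with the parentals, only the cv allele has switched, so cv is the middle locus and the order is w – cv – ct.

cv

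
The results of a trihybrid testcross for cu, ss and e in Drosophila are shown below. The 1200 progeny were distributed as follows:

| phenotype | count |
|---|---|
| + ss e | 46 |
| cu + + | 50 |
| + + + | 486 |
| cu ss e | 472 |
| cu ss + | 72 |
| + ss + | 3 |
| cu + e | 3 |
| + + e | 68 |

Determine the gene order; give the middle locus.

The two most frequent reciprocal classes, cu ss e and + + +, are the parental types, so the F1 was cu ss e / + + +.
The two rarest classes, cu + e and + ss +, are the double crossovers. Comparing them with the parentals, only the ss allele has switched, so ss is the middle locus and the order is e – ss – cu.

ss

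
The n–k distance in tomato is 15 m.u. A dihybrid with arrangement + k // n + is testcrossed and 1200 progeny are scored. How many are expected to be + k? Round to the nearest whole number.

A map distance of 15 m.u. corresponds to a recombination frequency of 0.150.
The F1 is + k / n +, so + k is a parental gamete class with expected frequency (1 − r)/2 = 0.850/2 = 0.4250.
Expected number = 0.4250 × 1200 = 510.00 ≈ 510.

510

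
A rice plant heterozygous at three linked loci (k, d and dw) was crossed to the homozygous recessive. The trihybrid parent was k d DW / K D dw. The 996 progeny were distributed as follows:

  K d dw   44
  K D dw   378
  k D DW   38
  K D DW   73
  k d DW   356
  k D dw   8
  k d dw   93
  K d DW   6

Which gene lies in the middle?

k

The two rarest classes, K d DW and k D dw, are the double crossovers. Comparing them with the parentals, only the k allele has switched, so k is the middle locus and the order is dw – k – d.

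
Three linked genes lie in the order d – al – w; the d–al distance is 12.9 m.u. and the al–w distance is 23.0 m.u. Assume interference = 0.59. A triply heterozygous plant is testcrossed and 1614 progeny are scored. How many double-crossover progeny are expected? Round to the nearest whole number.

Map distances give recombination frequencies of 0.129 and 0.230 for the two intervals.
With interference 0.59 (so coincidence = 0.41), expected double-crossover frequency = 0.129 × 0.230 × 0.41 = 0.01216.
Expected number = 0.01216 × 1614 = 19.63 ≈ 20.

20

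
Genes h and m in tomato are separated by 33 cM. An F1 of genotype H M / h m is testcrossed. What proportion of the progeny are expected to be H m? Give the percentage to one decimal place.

16.5%

A map distance of 33 cM corresponds to a recombination frequency of 0.330.
The F1 is H M / h m, so H m is a recombinant gamete class with expected frequency r/2 = 0.330/2 = 0.1650.
That is 0.1650 = 16.5% of the progeny.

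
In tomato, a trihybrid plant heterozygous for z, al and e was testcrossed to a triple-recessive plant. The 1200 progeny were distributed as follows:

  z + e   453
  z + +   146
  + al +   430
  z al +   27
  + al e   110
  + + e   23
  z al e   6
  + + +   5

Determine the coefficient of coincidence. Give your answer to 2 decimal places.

0.81

The two most frequent reciprocal classes, + al + and z + e, are the parental types, so the F1 was + al + / z + e.
The two rarest classes, + + + and z al e, are the double crossovers. Comparing them with the parentals, only the al allele has switched, so al is the middle locus and the order is e – al – z.
e–al: (256 + 11)/1200 = 0.2225; al–z: (50 + 11)/1200 = 0.0508.
Expected DCO frequency = 0.2225 × 0.0508 ≈ 0.01130; observed = 11/1200 ≈ 0.00917.
Coefficient of coincidence = 0.00917/0.01130 ≈ 0.81.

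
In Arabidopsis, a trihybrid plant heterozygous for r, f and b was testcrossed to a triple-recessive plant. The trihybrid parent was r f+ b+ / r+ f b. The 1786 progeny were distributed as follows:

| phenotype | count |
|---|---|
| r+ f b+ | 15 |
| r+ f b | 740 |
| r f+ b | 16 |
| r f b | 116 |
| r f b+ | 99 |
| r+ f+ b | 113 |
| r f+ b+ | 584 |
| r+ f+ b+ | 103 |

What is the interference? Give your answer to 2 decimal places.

The two rarest classes, r f+ b and r+ f b+, are the double crossovers. Comparing them with the parentals, only the b allele has switched, so b is the middle locus and the order is f – b – r.
f–b: (212 + 31)/1786 = 0.1361; b–r: (219 + 31)/1786 = 0.1400.
Expected DCO frequency = 0.1361 × 0.1400 ≈ 0.01905; observed = 31/1786 ≈ 0.01736.
Coefficient of coincidence = 0.01736/0.01905 ≈ 0.91; interference = 1 − 0.91 = 0.09.

0.09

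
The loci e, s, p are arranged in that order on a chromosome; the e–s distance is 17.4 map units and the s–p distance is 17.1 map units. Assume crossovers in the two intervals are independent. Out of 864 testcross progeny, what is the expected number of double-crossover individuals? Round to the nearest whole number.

Map distances give recombination frequencies of 0.174 and 0.171 for the two intervals.
With no interference, expected double-crossover frequency = 0.174 × 0.171 = 0.02975.
Expected number = 0.02975 × 864 = 25.71 ≈ 26.

26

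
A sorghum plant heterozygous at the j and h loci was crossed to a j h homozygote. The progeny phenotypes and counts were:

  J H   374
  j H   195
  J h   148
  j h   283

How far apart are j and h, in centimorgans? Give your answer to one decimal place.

The two most frequent classes, J H (374) and j h (283), are the parental types, so the F1 was J H / j h.
The recombinant classes are J h and j H: 148 + 195 = 343.
Recombination frequency = 343/1000 = 0.3430 ≈ 34.3%, i.e. 34.3 centimorgans.

34.3 centimorgans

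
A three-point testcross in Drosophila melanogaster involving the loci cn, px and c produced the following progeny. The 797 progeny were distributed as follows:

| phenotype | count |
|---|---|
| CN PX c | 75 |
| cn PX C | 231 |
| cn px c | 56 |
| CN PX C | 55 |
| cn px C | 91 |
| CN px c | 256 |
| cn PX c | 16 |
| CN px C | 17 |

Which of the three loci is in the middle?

c

The two most frequent reciprocal classes, CN px c and cn PX C, are the parental types, so the F1 was CN px c / cn PX C.
The two rarest classes, CN px C and cn PX c, are the double crossovers. Comparing them with the parentals, only the c allele has switched, so c is the middle locus and the order is cn – c – px.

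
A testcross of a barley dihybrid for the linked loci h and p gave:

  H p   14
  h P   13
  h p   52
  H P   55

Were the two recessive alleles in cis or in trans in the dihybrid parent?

cis

The two most frequent classes are H P (55) and h p (52); these are the parental (non-recombinant) types.
So the F1 carried H P on one chromosome and h p on the other — the recessive alleles are on the same chromosome (cis / coupling).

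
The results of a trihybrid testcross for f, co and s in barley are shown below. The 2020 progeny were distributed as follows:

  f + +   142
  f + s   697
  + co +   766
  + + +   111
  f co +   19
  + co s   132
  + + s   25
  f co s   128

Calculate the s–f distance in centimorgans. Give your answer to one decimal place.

15.7 centimorgans

The two most frequent reciprocal classes, + co + and f + s, are the parental types, so the F1 was + co + / f + s.
The two rarest classes, f co + and + + s, are the double crossovers. Comparing them with the parentals, only the f allele has switched, so f is the middle locus and the order is s – f – co.
Crossovers in the s–f interval produce the single-crossover classes + co s and f + + (132 + 142 = 274) plus the double crossovers (44).
RF(s–f) = (274 + 44) / 2020 = 318/2020 = 0.1574 → 15.7 centimorgans.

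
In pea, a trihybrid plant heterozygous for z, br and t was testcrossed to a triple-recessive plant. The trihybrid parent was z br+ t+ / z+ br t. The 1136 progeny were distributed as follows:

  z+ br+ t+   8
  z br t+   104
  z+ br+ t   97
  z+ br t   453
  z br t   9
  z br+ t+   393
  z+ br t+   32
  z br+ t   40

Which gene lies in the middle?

z

The two rarest classes, z+ br+ t+ and z br t, are the double crossovers. Comparing them with the parentals, only the z allele has switched, so z is the middle locus and the order is br – z – t.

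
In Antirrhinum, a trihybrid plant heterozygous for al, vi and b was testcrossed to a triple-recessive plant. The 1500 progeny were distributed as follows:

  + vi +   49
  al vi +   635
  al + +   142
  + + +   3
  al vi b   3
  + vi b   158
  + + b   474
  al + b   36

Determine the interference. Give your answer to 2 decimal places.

The two most frequent reciprocal classes, al vi + and + + b, are the parental types, so the F1 was al vi + / + + b.
The two rarest classes, al vi b and + + +, are the double crossovers. Comparing them with the parentals, only the b allele has switched, so b is the middle locus and the order is al – b – vi.
al–b: (85 + 6)/1500 = 0.0607; b–vi: (300 + 6)/1500 = 0.2040.
Expected DCO frequency = 0.0607 × 0.2040 ≈ 0.01238; observed = 6/1500 ≈ 0.00400.
Coefficient of coincidence = 0.00400/0.01238 ≈ 0.32; interference = 1 − 0.32 = 0.68.

0.68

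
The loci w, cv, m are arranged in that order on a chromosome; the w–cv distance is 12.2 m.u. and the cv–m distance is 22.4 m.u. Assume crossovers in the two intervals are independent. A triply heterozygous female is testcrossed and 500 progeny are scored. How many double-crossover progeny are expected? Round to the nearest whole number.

Map distances give recombination frequencies of 0.122 and 0.224 for the two intervals.
With no interference, expected double-crossover frequency = 0.122 × 0.224 = 0.02733.
Expected number = 0.02733 × 500 = 13.66 ≈ 14.

14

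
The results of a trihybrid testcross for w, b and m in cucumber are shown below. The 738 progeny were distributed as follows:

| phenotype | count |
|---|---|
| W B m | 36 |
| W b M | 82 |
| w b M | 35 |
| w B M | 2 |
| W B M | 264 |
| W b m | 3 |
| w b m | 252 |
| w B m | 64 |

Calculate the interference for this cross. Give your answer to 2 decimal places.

0.68

The two most frequent reciprocal classes, w b m and W B M, are the parental types, so the F1 was w b m / W B M.
The two rarest classes, W b m and w B M, are the double crossovers. Comparing them with the parentals, only the w allele has switched, so w is the middle locus and the order is m – w – b.
m–w: (71 + 5)/738 = 0.1030; w–b: (146 + 5)/738 = 0.2046.
Expected DCO frequency = 0.1030 × 0.2046 ≈ 0.02107; observed = 5/738 ≈ 0.00678.
Coefficient of coincidence = 0.00678/0.02107 ≈ 0.32; interference = 1 − 0.32 = 0.68.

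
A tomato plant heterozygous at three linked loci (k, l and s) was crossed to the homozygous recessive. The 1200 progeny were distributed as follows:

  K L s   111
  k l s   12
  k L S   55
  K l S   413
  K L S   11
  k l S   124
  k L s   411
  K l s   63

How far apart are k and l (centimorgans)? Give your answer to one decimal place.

21.5 centimorgans

The two most frequent reciprocal classes, K l S and k L s, are the parental types, so the F1 was K l S / k L s.
The two rarest classes, K L S and k l s, are the double crossovers. Comparing them with the parentals, only the l allele has switched, so l is the middle locus and the order is s – l – k.
Crossovers in the l–k interval produce the single-crossover classes k l S and K L s (124 + 111 = 235) plus the double crossovers (23).
RF(l–k) = (235 + 23) / 1200 = 258/1200 = 0.2150 → 21.5 centimorgans.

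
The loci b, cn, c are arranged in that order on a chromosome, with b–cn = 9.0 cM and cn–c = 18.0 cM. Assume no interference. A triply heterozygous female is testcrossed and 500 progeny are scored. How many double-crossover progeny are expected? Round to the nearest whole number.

Map distances give recombination frequencies of 0.090 and 0.180 for the two intervals.
With no interference, expected double-crossover frequency = 0.090 × 0.180 = 0.01620.
Expected number = 0.01620 × 500 = 8.10 ≈ 8.

8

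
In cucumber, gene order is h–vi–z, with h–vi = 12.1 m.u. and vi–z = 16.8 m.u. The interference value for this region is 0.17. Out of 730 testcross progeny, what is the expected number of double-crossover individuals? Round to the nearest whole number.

Map distances give recombination frequencies of 0.121 and 0.168 for the two intervals.
With interference 0.17 (so coincidence = 0.83), expected double-crossover frequency = 0.121 × 0.168 × 0.83 = 0.01687.
Expected number = 0.01687 × 730 = 12.32 ≈ 12.

12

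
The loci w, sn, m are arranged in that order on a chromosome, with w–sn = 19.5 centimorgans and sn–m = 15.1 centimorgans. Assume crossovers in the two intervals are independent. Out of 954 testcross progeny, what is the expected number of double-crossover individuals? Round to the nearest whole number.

28

Map distances give recombination frequencies of 0.195 and 0.151 for the two intervals.
With no interference, expected double-crossover frequency = 0.195 × 0.151 = 0.02944.
Expected number = 0.02944 × 954 = 28.09 ≈ 28.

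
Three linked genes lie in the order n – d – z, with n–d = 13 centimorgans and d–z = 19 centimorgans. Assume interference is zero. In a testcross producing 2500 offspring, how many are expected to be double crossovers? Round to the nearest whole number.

62

Map distances give recombination frequencies of 0.130 and 0.190 for the two intervals.
With no interference, expected double-crossover frequency = 0.130 × 0.190 = 0.02470.
Expected number = 0.02470 × 2500 = 61.75 ≈ 62.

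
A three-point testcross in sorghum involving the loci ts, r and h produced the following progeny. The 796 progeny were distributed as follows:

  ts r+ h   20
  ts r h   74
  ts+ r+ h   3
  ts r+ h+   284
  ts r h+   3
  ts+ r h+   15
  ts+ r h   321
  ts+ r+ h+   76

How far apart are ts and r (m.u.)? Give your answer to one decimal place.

19.6 m.u.

The two most frequent reciprocal classes, ts+ r h and ts r+ h+, are the parental types, so the F1 was ts+ r h / ts r+ h+.
The two rarest classes, ts+ r+ h and ts r h+, are the double crossovers. Comparing them with the parentals, only the r allele has switched, so r is the middle locus and the order is ts – r – h.
Crossovers in the ts–r interval produce the single-crossover classes ts r h and ts+ r+ h+ (74 + 76 = 150) plus the double crossovers (6).
RF(ts–r) = (150 + 6) / 796 = 156/796 = 0.1960 → 19.6 m.u.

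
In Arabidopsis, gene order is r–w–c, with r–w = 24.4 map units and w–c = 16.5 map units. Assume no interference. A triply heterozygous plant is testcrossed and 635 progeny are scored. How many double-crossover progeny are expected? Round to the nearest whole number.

Map distances give recombination frequencies of 0.244 and 0.165 for the two intervals.
With no interference, expected double-crossover frequency = 0.244 × 0.165 = 0.04026.
Expected number = 0.04026 × 635 = 25.57 ≈ 26.

26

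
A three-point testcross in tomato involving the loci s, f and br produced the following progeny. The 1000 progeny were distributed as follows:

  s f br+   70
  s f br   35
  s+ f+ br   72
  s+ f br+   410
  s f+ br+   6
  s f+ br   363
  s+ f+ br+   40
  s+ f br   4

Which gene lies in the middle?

The two most frequent reciprocal classes, s f+ br and s+ f br+, are the parental types, so the F1 was s f+ br / s+ f br+.
The two rarest classes, s f+ br+ and s+ f br, are the double crossovers. Comparing them with the parentals, only the br allele has switched, so br is the middle locus and the order is f – br – s.

br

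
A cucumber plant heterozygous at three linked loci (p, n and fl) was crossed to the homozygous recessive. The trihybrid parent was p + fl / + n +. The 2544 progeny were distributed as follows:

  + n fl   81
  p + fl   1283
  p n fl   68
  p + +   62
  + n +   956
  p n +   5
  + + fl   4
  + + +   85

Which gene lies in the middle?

The two rarest classes, + + fl and p n +, are the double crossovers. Comparing them with the parentals, only the p allele has switched, so p is the middle locus and the order is n – p – fl.

p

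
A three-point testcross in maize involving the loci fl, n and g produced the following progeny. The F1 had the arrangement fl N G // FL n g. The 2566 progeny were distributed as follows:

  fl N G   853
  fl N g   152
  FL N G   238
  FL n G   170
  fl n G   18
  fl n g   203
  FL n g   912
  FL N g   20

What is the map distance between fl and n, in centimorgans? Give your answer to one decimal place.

The two rarest classes, fl n G and FL N g, are the double crossovers. Comparing them with the parentals, only the n allele has switched, so n is the middle locus and the order is fl – n – g.
Crossovers in the fl–n interval produce the single-crossover classes FL N G and fl n g (238 + 203 = 441) plus the double crossovers (38).
RF(fl–n) = (441 + 38) / 2566 = 479/2566 = 0.1867 → 18.7 centimorgans.

18.7 centimorgans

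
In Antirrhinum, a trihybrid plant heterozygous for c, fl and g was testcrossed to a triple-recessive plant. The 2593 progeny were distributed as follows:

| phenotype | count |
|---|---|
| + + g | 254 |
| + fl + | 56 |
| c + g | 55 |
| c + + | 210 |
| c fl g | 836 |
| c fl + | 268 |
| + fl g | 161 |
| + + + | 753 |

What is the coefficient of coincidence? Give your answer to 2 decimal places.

The two most frequent reciprocal classes, c fl g and + + +, are the parental types, so the F1 was c fl g / + + +.
The two rarest classes, c + g and + fl +, are the double crossovers. Comparing them with the parentals, only the fl allele has switched, so fl is the middle locus and the order is c – fl – g.
c–fl: (371 + 111)/2593 = 0.1859; fl–g: (522 + 111)/2593 = 0.2441.
Expected DCO frequency = 0.1859 × 0.2441 ≈ 0.04538; observed = 111/2593 ≈ 0.04281.
Coefficient of coincidence = 0.04281/0.04538 ≈ 0.94.

0.94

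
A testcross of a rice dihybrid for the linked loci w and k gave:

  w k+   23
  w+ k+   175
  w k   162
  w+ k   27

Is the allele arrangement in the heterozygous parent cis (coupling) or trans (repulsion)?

The two most frequent classes are w+ k+ (175) and w k (162); these are the parental (non-recombinant) types.
So the F1 carried w+ k+ on one chromosome and w k on the other — the recessive alleles are on the same chromosome (cis / coupling).

cis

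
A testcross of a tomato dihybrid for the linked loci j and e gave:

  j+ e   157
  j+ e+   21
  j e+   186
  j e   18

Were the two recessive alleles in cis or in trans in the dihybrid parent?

trans

The two most frequent classes are j+ e (157) and j e+ (186); these are the parental (non-recombinant) types.
So the F1 carried j+ e on one chromosome and j e+ on the other — the recessive alleles are on opposite chromosomes (trans / repulsion).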